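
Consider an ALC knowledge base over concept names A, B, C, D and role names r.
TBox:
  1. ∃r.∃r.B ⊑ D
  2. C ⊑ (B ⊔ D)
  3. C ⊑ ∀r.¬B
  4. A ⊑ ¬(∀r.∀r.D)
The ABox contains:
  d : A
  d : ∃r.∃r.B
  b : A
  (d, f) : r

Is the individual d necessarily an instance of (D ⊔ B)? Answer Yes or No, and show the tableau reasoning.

Yes

1. d : (D ⊔ B)?  L(d) = {A, ∃r.∃r.B} ∪ {(¬D ⊓ ¬B)}
   clash {D, ¬D} at d — d ∈ (D ⊔ B)
2. Hence d : (D ⊔ B): entailed.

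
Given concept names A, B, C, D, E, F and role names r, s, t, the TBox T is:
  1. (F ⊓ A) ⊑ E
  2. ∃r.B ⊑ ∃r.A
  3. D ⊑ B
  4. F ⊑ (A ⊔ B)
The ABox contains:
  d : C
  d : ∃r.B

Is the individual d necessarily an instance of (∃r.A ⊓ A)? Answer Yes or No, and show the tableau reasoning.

1. d : (∃r.A ⊓ A)?  L(d) = {C, ∃r.B} ∪ {(∀r.¬A ⊔ ¬A)}
   apply at d: ∃r.B⊑∃r.A
   open: L(d) ⊇ {C, ¬A, ¬D, ¬F, ∃r.A, …} (+ ∃-successors) — d ∉ (∃r.A ⊓ A) possible
2. Hence d : (∃r.A ⊓ A): not entailed.

No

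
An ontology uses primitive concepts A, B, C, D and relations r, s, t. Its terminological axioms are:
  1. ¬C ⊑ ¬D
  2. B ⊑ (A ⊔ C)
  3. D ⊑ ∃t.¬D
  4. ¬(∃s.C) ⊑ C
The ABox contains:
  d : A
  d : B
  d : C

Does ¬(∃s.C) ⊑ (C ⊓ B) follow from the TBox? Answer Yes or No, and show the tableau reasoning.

No

1. ¬(∃s.C) ⊑ (C ⊓ B)  ⇔  (∀s.¬C ⊓ (¬C ⊔ ¬B)) unsat w.r.t. T
   apply at x₀: ¬(∃s.C)⊑C
   open: L(x₀) ⊇ {C, ¬B, ¬D, ∀s.¬C}
2. Hence ¬(∃s.C) ⊑ (C ⊓ B): not entailed.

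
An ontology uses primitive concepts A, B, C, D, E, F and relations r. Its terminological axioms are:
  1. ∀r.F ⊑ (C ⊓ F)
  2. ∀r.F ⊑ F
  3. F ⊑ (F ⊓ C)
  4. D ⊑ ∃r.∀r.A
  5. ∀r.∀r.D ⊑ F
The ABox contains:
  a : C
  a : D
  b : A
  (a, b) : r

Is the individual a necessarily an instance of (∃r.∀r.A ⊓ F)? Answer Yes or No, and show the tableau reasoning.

1. a : (∃r.∀r.A ⊓ F)?  L(a) = {C, D} ∪ {(∀r.∃r.¬A ⊔ ¬F)}
   apply at a: D⊑∃r.∀r.A
   open: L(a) ⊇ {C, D, ¬F, ∃r.¬F, ∃r.∀r.A, …} (+ ∃-successors) — a ∉ (∃r.∀r.A ⊓ F) possible
2. Hence a : (∃r.∀r.A ⊓ F): not entailed.

No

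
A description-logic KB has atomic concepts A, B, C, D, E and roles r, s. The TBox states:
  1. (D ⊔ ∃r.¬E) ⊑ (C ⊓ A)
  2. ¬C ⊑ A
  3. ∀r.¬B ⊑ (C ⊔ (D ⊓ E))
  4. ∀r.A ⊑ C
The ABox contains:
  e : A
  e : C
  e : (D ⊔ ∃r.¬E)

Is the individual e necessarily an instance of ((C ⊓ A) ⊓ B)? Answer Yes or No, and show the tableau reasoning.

1. e : ((C ⊓ A) ⊓ B)?  L(e) = {A, C, (D ⊔ ∃r.¬E)} ∪ {((¬C ⊔ ¬A) ⊔ ¬B)}
   apply at e: (D ⊔ ∃r.¬E)⊑(C ⊓ A)
   open: L(e) ⊇ {A, C, D, ¬B, ∃r.B} (+ ∃-successors) — e ∉ ((C ⊓ A) ⊓ B) possible
2. Hence e : ((C ⊓ A) ⊓ B): not entailed.

No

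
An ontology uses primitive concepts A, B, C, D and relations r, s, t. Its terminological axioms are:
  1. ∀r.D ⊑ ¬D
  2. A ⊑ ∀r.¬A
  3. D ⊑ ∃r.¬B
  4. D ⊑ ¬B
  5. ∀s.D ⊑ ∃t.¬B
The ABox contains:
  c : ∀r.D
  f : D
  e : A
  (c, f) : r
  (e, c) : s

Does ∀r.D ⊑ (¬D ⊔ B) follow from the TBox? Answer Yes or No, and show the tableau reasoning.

1. ∀r.D ⊑ (¬D ⊔ B)  ⇔  (∀r.D ⊓ (D ⊓ ¬B)) unsat w.r.t. T
   all branches close; clash {D, ¬D} at x₀
2. Hence ∀r.D ⊑ (¬D ⊔ B): entailed.

Yes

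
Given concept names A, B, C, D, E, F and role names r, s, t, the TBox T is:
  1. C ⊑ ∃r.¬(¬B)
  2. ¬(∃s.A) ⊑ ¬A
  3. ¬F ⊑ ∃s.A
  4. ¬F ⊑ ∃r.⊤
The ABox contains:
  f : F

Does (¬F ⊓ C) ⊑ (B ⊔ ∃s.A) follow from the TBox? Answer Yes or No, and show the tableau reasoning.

Yes

1. (¬F ⊓ C) ⊑ (B ⊔ ∃s.A)  ⇔  ((¬F ⊓ C) ⊓ (¬B ⊓ ∀s.¬A)) unsat w.r.t. T
   all branches close; clash {A, ¬A} at an ∃-successor
2. Hence (¬F ⊓ C) ⊑ (B ⊔ ∃s.A): entailed.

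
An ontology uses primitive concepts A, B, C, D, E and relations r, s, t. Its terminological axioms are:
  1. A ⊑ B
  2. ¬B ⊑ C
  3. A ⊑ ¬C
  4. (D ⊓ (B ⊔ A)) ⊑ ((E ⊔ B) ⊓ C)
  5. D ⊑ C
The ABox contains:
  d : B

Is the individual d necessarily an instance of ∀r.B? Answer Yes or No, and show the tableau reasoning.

1. d : ∀r.B?  L(d) = {B} ∪ {∃r.¬B}
   open: L(d) ⊇ {B, ¬A, ¬D, ∃r.¬B} (+ ∃-successors) — d ∉ ∀r.B possible
2. Hence d : ∀r.B: not entailed.

No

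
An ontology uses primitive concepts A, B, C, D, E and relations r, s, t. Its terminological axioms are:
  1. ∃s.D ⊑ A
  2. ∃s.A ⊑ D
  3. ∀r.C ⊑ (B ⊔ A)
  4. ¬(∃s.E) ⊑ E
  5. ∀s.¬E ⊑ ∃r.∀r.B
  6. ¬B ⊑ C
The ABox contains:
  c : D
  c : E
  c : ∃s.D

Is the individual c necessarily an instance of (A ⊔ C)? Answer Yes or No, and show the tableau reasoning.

1. c : (A ⊔ C)?  L(c) = {D, E, ∃s.D} ∪ {(¬A ⊓ ¬C)}
   clash {C, ¬C} at c — c ∈ (A ⊔ C)
2. Hence c : (A ⊔ C): entailed.

Yes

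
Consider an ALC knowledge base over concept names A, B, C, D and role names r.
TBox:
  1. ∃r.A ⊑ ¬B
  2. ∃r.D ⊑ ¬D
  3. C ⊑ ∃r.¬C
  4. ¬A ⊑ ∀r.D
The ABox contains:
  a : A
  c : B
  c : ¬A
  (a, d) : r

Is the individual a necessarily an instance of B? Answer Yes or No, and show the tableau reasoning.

No

1. a : B?  L(a) = {A} ∪ {¬B}
   open: L(a) ⊇ {A, ¬B, ¬C, ∀r.¬D} — a ∉ B possible
2. Hence a : B: not entailed.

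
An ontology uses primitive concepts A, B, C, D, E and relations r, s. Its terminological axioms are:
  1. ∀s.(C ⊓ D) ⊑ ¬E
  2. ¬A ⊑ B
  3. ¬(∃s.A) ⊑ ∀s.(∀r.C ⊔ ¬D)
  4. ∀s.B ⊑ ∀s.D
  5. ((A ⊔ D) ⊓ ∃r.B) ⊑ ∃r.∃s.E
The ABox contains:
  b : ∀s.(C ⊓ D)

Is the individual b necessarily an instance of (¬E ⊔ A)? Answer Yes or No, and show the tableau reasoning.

1. b : (¬E ⊔ A)?  L(b) = {∀s.(C ⊓ D)} ∪ {(E ⊓ ¬A)}
   clash {E, ¬E} at b — b ∈ (¬E ⊔ A)
2. Hence b : (¬E ⊔ A): entailed.

Yes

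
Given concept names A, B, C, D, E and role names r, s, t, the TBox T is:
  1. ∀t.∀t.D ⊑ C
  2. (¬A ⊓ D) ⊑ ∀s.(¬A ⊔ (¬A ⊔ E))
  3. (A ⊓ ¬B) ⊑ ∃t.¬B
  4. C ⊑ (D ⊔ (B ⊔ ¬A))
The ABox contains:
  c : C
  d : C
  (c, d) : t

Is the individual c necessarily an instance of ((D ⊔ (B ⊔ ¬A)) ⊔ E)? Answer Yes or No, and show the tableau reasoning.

1. c : ((D ⊔ (B ⊔ ¬A)) ⊔ E)?  L(c) = {C} ∪ {((¬D ⊓ (¬B ⊓ A)) ⊓ ¬E)}
   clash {A, ¬A} at c — c ∈ ((D ⊔ (B ⊔ ¬A)) ⊔ E)
2. Hence c : ((D ⊔ (B ⊔ ¬A)) ⊔ E): entailed.

Yes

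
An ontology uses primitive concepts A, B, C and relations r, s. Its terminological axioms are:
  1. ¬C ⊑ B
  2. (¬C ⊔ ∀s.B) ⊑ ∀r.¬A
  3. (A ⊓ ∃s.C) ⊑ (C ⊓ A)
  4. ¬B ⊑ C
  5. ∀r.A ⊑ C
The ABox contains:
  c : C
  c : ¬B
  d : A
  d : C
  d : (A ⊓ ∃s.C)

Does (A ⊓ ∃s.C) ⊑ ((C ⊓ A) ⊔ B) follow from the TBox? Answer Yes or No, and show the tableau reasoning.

1. (A ⊓ ∃s.C) ⊑ ((C ⊓ A) ⊔ B)  ⇔  ((A ⊓ ∃s.C) ⊓ ((¬C ⊔ ¬A) ⊓ ¬B)) unsat w.r.t. T
   all branches close; clash {A, ¬A} at x₀
2. Hence (A ⊓ ∃s.C) ⊑ ((C ⊓ A) ⊔ B): entailed.

Yes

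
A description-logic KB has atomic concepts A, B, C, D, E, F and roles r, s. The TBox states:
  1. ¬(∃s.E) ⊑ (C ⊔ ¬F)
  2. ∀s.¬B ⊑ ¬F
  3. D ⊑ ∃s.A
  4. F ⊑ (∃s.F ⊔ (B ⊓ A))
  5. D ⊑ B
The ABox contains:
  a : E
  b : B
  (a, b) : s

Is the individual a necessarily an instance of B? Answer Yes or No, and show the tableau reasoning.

1. a : B?  L(a) = {E} ∪ {¬B}
   open: L(a) ⊇ {E, ¬B, ¬D, ¬F, ∃s.B, …} (+ ∃-successors) — a ∉ B possible
2. Hence a : B: not entailed.

No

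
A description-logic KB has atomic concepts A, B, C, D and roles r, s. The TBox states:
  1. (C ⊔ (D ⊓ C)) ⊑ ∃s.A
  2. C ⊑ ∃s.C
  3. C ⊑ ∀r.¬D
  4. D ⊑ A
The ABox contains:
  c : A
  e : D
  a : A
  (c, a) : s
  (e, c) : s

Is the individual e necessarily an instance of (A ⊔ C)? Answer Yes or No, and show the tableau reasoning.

Yes

1. e : (A ⊔ C)?  L(e) = {D} ∪ {(¬A ⊓ ¬C)}
   clash {A, ¬A} at e — e ∈ (A ⊔ C)
2. Hence e : (A ⊔ C): entailed.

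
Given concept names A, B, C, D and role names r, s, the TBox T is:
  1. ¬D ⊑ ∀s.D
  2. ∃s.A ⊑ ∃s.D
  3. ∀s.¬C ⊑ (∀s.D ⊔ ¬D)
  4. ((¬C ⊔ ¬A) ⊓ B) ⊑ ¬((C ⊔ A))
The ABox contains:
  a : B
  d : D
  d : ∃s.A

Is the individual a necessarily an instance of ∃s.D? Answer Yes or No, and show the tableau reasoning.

1. a : ∃s.D?  L(a) = {B} ∪ {∀s.¬D}
   open: L(a) ⊇ {A, B, C, D, ∀s.¬A, …} (+ ∃-successors) — a ∉ ∃s.D possible
2. Hence a : ∃s.D: not entailed.

No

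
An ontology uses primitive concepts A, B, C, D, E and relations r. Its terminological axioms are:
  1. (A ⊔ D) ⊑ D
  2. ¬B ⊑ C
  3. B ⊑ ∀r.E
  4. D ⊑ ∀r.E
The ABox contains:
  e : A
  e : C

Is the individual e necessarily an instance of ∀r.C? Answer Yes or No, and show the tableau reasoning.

No

1. e : ∀r.C?  L(e) = {A, C} ∪ {∃r.¬C}
   open: L(e) ⊇ {A, C, D, ¬B, ∀r.E, …} (+ ∃-successors) — e ∉ ∀r.C possible
2. Hence e : ∀r.C: not entailed.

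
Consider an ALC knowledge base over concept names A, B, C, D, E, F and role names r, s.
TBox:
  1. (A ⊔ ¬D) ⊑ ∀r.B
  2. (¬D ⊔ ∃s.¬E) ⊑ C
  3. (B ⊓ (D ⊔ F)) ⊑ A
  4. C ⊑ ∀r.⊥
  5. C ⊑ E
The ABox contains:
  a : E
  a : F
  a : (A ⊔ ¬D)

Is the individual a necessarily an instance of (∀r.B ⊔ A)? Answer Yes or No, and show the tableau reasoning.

1. a : (∀r.B ⊔ A)?  L(a) = {E, F, (A ⊔ ¬D)} ∪ {(∃r.¬B ⊓ ¬A)}
   clash {A, ¬A} at a — a ∈ (∀r.B ⊔ A)
2. Hence a : (∀r.B ⊔ A): entailed.

Yes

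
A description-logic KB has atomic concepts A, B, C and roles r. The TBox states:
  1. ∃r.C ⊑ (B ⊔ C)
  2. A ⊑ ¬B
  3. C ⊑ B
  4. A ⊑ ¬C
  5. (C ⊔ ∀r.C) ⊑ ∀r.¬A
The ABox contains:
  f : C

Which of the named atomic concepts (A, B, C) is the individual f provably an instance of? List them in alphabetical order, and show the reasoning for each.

{B, C}

1. f : A?  L(f) = {C} ∪ {¬A}
   apply at f: C⊑B
   open: L(f) ⊇ {B, C, ¬A, ∀r.¬A, ∀r.¬C} — f ∉ A possible
2. f : B?  L(f) = {C} ∪ {¬B}
   clash {C, ¬C} at f — f ∈ B
3. f : C?  L(f) = {C} ∪ {¬C}
   clash {C, ¬C} at f — f ∈ C
4. Entailed for f: {B, C}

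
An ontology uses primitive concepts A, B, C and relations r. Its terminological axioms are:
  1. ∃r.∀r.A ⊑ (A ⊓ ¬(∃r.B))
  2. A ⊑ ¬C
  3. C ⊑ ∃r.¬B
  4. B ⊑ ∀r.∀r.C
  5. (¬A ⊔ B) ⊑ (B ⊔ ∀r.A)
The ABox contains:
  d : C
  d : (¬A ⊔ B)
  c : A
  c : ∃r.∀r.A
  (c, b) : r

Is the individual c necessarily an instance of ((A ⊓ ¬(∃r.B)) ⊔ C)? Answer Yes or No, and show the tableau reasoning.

Yes

1. c : ((A ⊓ ¬(∃r.B)) ⊔ C)?  L(c) = {A, ∃r.∀r.A} ∪ {((¬A ⊔ ∃r.B) ⊓ ¬C)}
   clash {B, ¬B} at an ∃-successor — c ∈ ((A ⊓ ¬(∃r.B)) ⊔ C)
2. Hence c : ((A ⊓ ¬(∃r.B)) ⊔ C): entailed.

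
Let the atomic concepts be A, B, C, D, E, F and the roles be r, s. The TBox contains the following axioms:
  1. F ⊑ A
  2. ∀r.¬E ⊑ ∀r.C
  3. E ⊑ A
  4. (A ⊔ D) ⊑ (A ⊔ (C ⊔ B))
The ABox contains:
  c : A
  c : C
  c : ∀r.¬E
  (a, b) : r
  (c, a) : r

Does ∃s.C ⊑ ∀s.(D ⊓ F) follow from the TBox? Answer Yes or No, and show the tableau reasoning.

No

1. ∃s.C ⊑ ∀s.(D ⊓ F)  ⇔  (∃s.C ⊓ ∃s.(¬D ⊔ ¬F)) unsat w.r.t. T
   open: L(x₀) ⊇ {¬A, ¬D, ¬E, ¬F, ∃r.E, …} (+ ∃-successors)
2. Hence ∃s.C ⊑ ∀s.(D ⊓ F): not entailed.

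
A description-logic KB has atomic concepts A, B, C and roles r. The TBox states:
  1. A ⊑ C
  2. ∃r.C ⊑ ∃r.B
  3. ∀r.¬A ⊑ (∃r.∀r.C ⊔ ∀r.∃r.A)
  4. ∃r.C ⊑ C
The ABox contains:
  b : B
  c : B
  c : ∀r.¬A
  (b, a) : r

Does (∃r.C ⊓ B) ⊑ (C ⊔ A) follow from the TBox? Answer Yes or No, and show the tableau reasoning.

1. (∃r.C ⊓ B) ⊑ (C ⊔ A)  ⇔  ((∃r.C ⊓ B) ⊓ (¬C ⊓ ¬A)) unsat w.r.t. T
   all branches close; clash {C, ¬C} at x₀
2. Hence (∃r.C ⊓ B) ⊑ (C ⊔ A): entailed.

Yes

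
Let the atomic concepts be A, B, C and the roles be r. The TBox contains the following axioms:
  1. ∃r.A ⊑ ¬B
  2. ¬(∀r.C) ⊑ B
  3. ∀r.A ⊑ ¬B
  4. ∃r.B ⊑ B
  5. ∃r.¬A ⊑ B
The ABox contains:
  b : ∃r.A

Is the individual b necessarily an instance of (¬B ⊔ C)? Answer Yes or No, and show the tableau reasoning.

1. b : (¬B ⊔ C)?  L(b) = {∃r.A} ∪ {(B ⊓ ¬C)}
   clash {B, ¬B} at b — b ∈ (¬B ⊔ C)
2. Hence b : (¬B ⊔ C): entailed.

Yes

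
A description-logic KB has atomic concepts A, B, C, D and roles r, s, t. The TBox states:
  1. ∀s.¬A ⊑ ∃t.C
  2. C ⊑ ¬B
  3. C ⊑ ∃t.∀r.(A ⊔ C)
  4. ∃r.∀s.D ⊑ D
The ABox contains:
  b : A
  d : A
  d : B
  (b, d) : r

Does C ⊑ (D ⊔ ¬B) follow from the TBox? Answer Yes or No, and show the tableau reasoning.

Yes

1. C ⊑ (D ⊔ ¬B)  ⇔  (C ⊓ (¬D ⊓ B)) unsat w.r.t. T
   all branches close; clash {B, ¬B} at x₀
2. Hence C ⊑ (D ⊔ ¬B): entailed.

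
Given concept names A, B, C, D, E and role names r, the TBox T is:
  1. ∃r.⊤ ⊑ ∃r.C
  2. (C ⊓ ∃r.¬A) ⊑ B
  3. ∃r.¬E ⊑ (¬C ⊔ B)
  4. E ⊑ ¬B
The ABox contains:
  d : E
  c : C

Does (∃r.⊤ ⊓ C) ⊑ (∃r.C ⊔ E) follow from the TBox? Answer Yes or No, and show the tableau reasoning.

Yes

1. (∃r.⊤ ⊓ C) ⊑ (∃r.C ⊔ E)  ⇔  ((∃r.⊤ ⊓ C) ⊓ (∀r.¬C ⊓ ¬E)) unsat w.r.t. T
   all branches close; clash {C, ¬C} at an ∃-successor
2. Hence (∃r.⊤ ⊓ C) ⊑ (∃r.C ⊔ E): entailed.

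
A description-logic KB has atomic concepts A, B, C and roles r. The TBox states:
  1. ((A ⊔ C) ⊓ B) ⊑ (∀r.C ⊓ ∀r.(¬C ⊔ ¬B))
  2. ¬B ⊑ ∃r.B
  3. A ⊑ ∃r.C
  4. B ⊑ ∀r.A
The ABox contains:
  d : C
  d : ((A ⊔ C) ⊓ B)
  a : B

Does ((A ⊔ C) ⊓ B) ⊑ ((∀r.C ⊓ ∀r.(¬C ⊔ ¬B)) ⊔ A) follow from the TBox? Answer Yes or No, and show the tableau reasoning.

1. ((A ⊔ C) ⊓ B) ⊑ ((∀r.C ⊓ ∀r.(¬C ⊔ ¬B)) ⊔ A)  ⇔  (((A ⊔ C) ⊓ B) ⊓ ((∃r.¬C ⊔ ∃r.(C ⊓ B)) ⊓ ¬A)) unsat w.r.t. T
   all branches close; clash {B, ¬B} at an ∃-successor
2. Hence ((A ⊔ C) ⊓ B) ⊑ ((∀r.C ⊓ ∀r.(¬C ⊔ ¬B)) ⊔ A): entailed.

Yes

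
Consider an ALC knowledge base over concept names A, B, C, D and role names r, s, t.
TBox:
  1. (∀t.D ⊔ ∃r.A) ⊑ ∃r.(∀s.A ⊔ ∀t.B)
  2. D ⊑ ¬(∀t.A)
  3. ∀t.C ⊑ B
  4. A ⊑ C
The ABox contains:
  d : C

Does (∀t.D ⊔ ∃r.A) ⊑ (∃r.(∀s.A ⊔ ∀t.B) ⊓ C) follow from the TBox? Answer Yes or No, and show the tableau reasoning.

1. (∀t.D ⊔ ∃r.A) ⊑ (∃r.(∀s.A ⊔ ∀t.B) ⊓ C)  ⇔  ((∀t.D ⊔ ∃r.A) ⊓ (∀r.(∃s.¬A ⊓ ∃t.¬B) ⊔ ¬C)) unsat w.r.t. T
   apply at x₀: (∀t.D ⊔ ∃r.A)⊑∃r.(∀s.A ⊔ ∀t.B)
   open: L(x₀) ⊇ {¬A, ¬C, ¬D, ∀t.D, ∃r.(∀s.A ⊔ ∀t.B), …} (+ ∃-successors)
2. Hence (∀t.D ⊔ ∃r.A) ⊑ (∃r.(∀s.A ⊔ ∀t.B) ⊓ C): not entailed.

No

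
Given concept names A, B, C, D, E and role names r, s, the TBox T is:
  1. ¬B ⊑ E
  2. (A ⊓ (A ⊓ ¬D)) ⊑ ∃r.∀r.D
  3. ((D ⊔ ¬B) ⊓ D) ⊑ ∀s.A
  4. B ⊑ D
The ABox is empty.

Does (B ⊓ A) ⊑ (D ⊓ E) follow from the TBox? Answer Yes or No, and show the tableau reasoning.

1. (B ⊓ A) ⊑ (D ⊓ E)  ⇔  ((B ⊓ A) ⊓ (¬D ⊔ ¬E)) unsat w.r.t. T
   apply at x₀: B⊑D
   open: L(x₀) ⊇ {A, B, D, ¬E, ∀s.A}
2. Hence (B ⊓ A) ⊑ (D ⊓ E): not entailed.

No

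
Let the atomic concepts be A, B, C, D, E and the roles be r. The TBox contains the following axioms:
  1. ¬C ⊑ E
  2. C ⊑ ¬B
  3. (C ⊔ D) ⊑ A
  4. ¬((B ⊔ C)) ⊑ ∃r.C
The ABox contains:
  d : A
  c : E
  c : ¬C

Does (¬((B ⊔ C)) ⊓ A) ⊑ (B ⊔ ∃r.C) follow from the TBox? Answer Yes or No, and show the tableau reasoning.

1. (¬((B ⊔ C)) ⊓ A) ⊑ (B ⊔ ∃r.C)  ⇔  (((¬B ⊓ ¬C) ⊓ A) ⊓ (¬B ⊓ ∀r.¬C)) unsat w.r.t. T
   all branches close; clash {C, ¬C} at an ∃-successor
2. Hence (¬((B ⊔ C)) ⊓ A) ⊑ (B ⊔ ∃r.C): entailed.

Yes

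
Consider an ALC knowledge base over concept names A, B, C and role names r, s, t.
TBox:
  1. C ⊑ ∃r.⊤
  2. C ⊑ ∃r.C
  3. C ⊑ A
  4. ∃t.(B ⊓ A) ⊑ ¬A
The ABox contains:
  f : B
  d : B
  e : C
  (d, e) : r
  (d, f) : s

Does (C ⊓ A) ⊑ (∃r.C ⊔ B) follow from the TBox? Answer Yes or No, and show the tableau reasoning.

Yes

1. (C ⊓ A) ⊑ (∃r.C ⊔ B)  ⇔  ((C ⊓ A) ⊓ (∀r.¬C ⊓ ¬B)) unsat w.r.t. T
   all branches close; clash {A, ¬A} at x₀
2. Hence (C ⊓ A) ⊑ (∃r.C ⊔ B): entailed.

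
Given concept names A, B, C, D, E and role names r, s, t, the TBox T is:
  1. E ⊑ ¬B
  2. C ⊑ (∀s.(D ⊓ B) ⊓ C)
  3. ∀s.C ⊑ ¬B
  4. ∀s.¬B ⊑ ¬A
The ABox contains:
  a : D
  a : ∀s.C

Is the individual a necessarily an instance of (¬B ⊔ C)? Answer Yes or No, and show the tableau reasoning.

Yes

1. a : (¬B ⊔ C)?  L(a) = {D, ∀s.C} ∪ {(B ⊓ ¬C)}
   clash {B, ¬B} at a — a ∈ (¬B ⊔ C)
2. Hence a : (¬B ⊔ C): entailed.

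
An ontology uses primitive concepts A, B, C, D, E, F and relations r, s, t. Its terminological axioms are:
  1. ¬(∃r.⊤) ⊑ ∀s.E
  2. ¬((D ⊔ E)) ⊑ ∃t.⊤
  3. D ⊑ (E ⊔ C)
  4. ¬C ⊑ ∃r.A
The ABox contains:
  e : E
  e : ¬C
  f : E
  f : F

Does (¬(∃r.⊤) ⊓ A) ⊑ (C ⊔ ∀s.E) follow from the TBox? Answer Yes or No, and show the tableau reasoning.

Yes

1. (¬(∃r.⊤) ⊓ A) ⊑ (C ⊔ ∀s.E)  ⇔  ((∀r.⊥ ⊓ A) ⊓ (¬C ⊓ ∃s.¬E)) unsat w.r.t. T
   all branches close; clash {C, ¬C} at x₀
2. Hence (¬(∃r.⊤) ⊓ A) ⊑ (C ⊔ ∀s.E): entailed.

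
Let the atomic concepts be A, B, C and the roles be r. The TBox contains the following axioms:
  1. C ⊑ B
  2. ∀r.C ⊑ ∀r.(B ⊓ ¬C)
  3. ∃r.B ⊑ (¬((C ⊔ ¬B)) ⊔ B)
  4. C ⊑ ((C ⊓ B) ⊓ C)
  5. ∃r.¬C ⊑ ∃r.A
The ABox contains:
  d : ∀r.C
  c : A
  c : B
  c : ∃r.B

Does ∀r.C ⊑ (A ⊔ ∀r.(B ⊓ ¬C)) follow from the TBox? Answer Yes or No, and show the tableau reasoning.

Yes

1. ∀r.C ⊑ (A ⊔ ∀r.(B ⊓ ¬C))  ⇔  (∀r.C ⊓ (¬A ⊓ ∃r.(¬B ⊔ C))) unsat w.r.t. T
   all branches close; clash {C, ¬C} at an ∃-successor
2. Hence ∀r.C ⊑ (A ⊔ ∀r.(B ⊓ ¬C)): entailed.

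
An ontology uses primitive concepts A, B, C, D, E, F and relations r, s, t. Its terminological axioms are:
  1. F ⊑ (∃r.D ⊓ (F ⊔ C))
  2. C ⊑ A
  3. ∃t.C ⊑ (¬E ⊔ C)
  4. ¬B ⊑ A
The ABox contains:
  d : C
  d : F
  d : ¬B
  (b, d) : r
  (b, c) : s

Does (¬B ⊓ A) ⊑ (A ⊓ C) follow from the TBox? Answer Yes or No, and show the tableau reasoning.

1. (¬B ⊓ A) ⊑ (A ⊓ C)  ⇔  ((¬B ⊓ A) ⊓ (¬A ⊔ ¬C)) unsat w.r.t. T
   open: L(x₀) ⊇ {A, ¬B, ¬C, ¬F, ∀t.¬C}
2. Hence (¬B ⊓ A) ⊑ (A ⊓ C): not entailed.

No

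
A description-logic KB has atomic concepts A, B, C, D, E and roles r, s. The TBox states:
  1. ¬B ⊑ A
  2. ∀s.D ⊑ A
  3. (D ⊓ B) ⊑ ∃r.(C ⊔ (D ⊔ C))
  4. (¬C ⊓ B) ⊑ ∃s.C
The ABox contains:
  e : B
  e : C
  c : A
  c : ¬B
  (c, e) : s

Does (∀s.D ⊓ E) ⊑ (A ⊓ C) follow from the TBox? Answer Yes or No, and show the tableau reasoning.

No

1. (∀s.D ⊓ E) ⊑ (A ⊓ C)  ⇔  ((∀s.D ⊓ E) ⊓ (¬A ⊔ ¬C)) unsat w.r.t. T
   apply at x₀: ∀s.D⊑A
   open: L(x₀) ⊇ {A, B, E, ¬C, ¬D, …} (+ ∃-successors)
2. Hence (∀s.D ⊓ E) ⊑ (A ⊓ C): not entailed.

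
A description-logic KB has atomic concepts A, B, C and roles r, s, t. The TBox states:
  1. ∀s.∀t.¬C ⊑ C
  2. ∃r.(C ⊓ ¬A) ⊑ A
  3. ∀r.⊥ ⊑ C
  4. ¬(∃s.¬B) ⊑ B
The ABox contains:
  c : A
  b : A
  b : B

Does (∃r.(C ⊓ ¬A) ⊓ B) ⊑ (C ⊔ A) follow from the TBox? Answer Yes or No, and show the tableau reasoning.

1. (∃r.(C ⊓ ¬A) ⊓ B) ⊑ (C ⊔ A)  ⇔  ((∃r.(C ⊓ ¬A) ⊓ B) ⊓ (¬C ⊓ ¬A)) unsat w.r.t. T
   all branches close; clash {C, ¬C} at x₀
2. Hence (∃r.(C ⊓ ¬A) ⊓ B) ⊑ (C ⊔ A): entailed.

Yes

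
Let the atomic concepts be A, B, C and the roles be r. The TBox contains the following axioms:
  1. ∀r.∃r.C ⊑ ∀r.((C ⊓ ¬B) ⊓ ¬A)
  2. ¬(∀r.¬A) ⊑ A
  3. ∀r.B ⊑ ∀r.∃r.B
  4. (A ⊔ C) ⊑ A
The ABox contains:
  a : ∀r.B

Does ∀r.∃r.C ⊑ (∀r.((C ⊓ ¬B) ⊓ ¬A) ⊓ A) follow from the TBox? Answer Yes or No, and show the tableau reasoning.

1. ∀r.∃r.C ⊑ (∀r.((C ⊓ ¬B) ⊓ ¬A) ⊓ A)  ⇔  (∀r.∃r.C ⊓ (∃r.((¬C ⊔ B) ⊔ A) ⊔ ¬A)) unsat w.r.t. T
   apply at x₀: ∀r.∃r.C⊑∀r.((C ⊓ ¬B) ⊓ ¬A)
   open: L(x₀) ⊇ {¬A, ¬C, ∀r.((C ⊓ ¬B) ⊓ ¬A), ∀r.¬A, ∀r.∃r.B, …}
2. Hence ∀r.∃r.C ⊑ (∀r.((C ⊓ ¬B) ⊓ ¬A) ⊓ A): not entailed.

No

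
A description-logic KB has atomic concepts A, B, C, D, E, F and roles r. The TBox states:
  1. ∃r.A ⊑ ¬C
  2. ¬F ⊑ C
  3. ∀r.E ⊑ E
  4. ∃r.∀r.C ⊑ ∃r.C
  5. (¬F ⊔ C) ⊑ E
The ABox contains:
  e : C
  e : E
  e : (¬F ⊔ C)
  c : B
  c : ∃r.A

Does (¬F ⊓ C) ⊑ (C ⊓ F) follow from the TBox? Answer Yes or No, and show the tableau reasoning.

1. (¬F ⊓ C) ⊑ (C ⊓ F)  ⇔  ((¬F ⊓ C) ⊓ (¬C ⊔ ¬F)) unsat w.r.t. T
   open: L(x₀) ⊇ {C, E, ¬F, ∀r.¬A, ∀r.∃r.¬C}
2. Hence (¬F ⊓ C) ⊑ (C ⊓ F): not entailed.

No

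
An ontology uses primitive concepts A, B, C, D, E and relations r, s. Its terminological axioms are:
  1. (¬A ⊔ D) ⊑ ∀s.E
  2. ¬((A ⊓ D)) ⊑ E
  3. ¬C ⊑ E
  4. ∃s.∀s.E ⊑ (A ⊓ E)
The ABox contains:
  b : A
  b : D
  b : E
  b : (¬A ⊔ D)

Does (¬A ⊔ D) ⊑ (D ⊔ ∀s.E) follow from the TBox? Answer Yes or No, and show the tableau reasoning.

1. (¬A ⊔ D) ⊑ (D ⊔ ∀s.E)  ⇔  ((¬A ⊔ D) ⊓ (¬D ⊓ ∃s.¬E)) unsat w.r.t. T
   all branches close; clash {D, ¬D} at x₀
2. Hence (¬A ⊔ D) ⊑ (D ⊔ ∀s.E): entailed.

Yes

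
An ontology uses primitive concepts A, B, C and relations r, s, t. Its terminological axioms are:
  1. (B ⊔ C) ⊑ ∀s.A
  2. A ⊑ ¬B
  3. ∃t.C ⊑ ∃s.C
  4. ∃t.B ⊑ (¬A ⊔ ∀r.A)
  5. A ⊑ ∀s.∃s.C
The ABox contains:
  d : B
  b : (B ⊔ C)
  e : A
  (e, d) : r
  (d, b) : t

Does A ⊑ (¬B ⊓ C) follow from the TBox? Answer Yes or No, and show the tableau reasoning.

No

1. A ⊑ (¬B ⊓ C)  ⇔  (A ⊓ (B ⊔ ¬C)) unsat w.r.t. T
   apply at x₀: A⊑¬B; A⊑∀s.∃s.C
   open: L(x₀) ⊇ {A, ¬B, ¬C, ∀s.∃s.C, ∀t.¬B, …}
2. Hence A ⊑ (¬B ⊓ C): not entailed.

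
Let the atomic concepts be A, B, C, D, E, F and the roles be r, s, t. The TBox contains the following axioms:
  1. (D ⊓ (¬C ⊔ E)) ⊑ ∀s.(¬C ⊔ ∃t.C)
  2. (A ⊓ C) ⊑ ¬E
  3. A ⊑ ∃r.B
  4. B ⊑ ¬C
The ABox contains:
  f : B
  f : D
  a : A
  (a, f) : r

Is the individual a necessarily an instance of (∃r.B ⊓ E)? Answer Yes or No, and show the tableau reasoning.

No

1. a : (∃r.B ⊓ E)?  L(a) = {A} ∪ {(∀r.¬B ⊔ ¬E)}
   apply at a: A⊑∃r.B
   open: L(a) ⊇ {A, ¬B, ¬C, ¬D, ¬E, …} (+ ∃-successors) — a ∉ (∃r.B ⊓ E) possible
2. Hence a : (∃r.B ⊓ E): not entailed.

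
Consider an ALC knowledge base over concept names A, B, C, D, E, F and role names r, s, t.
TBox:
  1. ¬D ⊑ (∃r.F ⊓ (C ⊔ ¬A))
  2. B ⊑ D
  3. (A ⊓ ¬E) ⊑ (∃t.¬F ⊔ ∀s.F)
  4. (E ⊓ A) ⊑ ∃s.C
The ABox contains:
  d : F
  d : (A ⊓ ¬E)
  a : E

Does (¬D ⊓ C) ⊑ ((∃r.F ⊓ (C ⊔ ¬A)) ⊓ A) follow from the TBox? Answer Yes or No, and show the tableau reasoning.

No

1. (¬D ⊓ C) ⊑ ((∃r.F ⊓ (C ⊔ ¬A)) ⊓ A)  ⇔  ((¬D ⊓ C) ⊓ ((∀r.¬F ⊔ (¬C ⊓ A)) ⊔ ¬A)) unsat w.r.t. T
   apply at x₀: ¬D⊑(∃r.F ⊓ (C ⊔ ¬A))
   open: L(x₀) ⊇ {C, ¬A, ¬B, ¬D, ¬E, …} (+ ∃-successors)
2. Hence (¬D ⊓ C) ⊑ ((∃r.F ⊓ (C ⊔ ¬A)) ⊓ A): not entailed.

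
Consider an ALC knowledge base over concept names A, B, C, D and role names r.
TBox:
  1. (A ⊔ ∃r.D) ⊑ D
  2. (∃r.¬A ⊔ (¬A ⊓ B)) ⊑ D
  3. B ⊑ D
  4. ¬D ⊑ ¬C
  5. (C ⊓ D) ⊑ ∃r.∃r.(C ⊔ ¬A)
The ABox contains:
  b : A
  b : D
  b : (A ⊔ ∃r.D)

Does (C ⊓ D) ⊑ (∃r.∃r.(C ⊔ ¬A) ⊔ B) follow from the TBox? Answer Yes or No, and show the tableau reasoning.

Yes

1. (C ⊓ D) ⊑ (∃r.∃r.(C ⊔ ¬A) ⊔ B)  ⇔  ((C ⊓ D) ⊓ (∀r.∀r.(¬C ⊓ A) ⊓ ¬B)) unsat w.r.t. T
   all branches close; clash {A, ¬A} at an ∃-successor
2. Hence (C ⊓ D) ⊑ (∃r.∃r.(C ⊔ ¬A) ⊔ B): entailed.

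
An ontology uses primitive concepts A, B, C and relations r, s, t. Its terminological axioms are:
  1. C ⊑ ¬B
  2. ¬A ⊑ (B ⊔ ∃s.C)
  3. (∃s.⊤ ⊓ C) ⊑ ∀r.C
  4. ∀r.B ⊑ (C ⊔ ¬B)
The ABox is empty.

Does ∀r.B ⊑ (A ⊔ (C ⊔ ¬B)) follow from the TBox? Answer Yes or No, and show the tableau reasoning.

1. ∀r.B ⊑ (A ⊔ (C ⊔ ¬B))  ⇔  (∀r.B ⊓ (¬A ⊓ (¬C ⊓ B))) unsat w.r.t. T
   all branches close; clash {B, ¬B} at x₀
2. Hence ∀r.B ⊑ (A ⊔ (C ⊔ ¬B)): entailed.

Yes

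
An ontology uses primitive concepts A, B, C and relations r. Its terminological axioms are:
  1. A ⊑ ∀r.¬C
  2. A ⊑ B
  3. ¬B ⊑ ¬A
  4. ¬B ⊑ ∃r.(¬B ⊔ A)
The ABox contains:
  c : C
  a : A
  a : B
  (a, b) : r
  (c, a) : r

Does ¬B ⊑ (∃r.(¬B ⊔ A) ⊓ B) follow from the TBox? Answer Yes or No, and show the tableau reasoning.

No

1. ¬B ⊑ (∃r.(¬B ⊔ A) ⊓ B)  ⇔  (¬B ⊓ (∀r.(B ⊓ ¬A) ⊔ ¬B)) unsat w.r.t. T
   apply at x₀: ¬B⊑¬A; ¬B⊑∃r.(¬B ⊔ A)
   open: L(x₀) ⊇ {¬A, ¬B, ∃r.(¬B ⊔ A)} (+ ∃-successors)
2. Hence ¬B ⊑ (∃r.(¬B ⊔ A) ⊓ B): not entailed.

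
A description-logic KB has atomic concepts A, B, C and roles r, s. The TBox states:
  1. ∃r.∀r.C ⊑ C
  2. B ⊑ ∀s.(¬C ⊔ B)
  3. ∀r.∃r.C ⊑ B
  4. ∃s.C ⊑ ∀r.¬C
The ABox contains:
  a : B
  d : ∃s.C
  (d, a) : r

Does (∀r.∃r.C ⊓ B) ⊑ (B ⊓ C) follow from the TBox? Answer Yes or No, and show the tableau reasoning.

No

1. (∀r.∃r.C ⊓ B) ⊑ (B ⊓ C)  ⇔  ((∀r.∃r.C ⊓ B) ⊓ (¬B ⊔ ¬C)) unsat w.r.t. T
   apply at x₀: B⊑∀s.(¬C ⊔ B)
   open: L(x₀) ⊇ {B, ¬C, ∀r.∃r.C, ∀r.∃r.¬C, ∀s.(¬C ⊔ B), …}
2. Hence (∀r.∃r.C ⊓ B) ⊑ (B ⊓ C): not entailed.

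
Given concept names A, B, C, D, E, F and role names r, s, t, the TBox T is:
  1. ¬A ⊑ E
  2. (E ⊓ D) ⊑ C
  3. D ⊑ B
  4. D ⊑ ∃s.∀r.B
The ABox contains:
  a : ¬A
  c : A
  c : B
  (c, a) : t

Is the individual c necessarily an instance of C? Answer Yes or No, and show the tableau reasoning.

1. c : C?  L(c) = {A, B} ∪ {¬C}
   open: L(c) ⊇ {A, B, ¬C, ¬D, ¬E} — c ∉ C possible
2. Hence c : C: not entailed.

No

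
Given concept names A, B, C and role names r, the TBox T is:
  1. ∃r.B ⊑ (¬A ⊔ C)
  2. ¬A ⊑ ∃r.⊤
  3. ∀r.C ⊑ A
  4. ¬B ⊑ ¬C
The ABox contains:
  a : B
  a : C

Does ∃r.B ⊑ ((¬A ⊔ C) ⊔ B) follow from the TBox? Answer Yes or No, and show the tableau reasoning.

1. ∃r.B ⊑ ((¬A ⊔ C) ⊔ B)  ⇔  (∃r.B ⊓ ((A ⊓ ¬C) ⊓ ¬B)) unsat w.r.t. T
   all branches close; clash {C, ¬C} at x₀
2. Hence ∃r.B ⊑ ((¬A ⊔ C) ⊔ B): entailed.

Yes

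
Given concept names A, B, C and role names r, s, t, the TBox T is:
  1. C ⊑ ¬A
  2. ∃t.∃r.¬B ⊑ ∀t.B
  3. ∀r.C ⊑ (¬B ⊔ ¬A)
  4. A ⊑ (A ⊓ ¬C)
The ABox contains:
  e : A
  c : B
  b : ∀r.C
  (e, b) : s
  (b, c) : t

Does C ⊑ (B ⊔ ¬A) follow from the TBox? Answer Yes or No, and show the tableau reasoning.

1. C ⊑ (B ⊔ ¬A)  ⇔  (C ⊓ (¬B ⊓ A)) unsat w.r.t. T
   all branches close; clash {A, ¬A} at x₀
2. Hence C ⊑ (B ⊔ ¬A): entailed.

Yes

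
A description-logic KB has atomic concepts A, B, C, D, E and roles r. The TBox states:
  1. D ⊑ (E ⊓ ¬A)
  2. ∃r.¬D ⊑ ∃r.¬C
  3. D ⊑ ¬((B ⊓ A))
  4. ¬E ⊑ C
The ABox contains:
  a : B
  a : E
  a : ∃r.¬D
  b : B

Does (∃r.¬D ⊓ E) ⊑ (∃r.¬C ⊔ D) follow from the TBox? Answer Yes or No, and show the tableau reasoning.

1. (∃r.¬D ⊓ E) ⊑ (∃r.¬C ⊔ D)  ⇔  ((∃r.¬D ⊓ E) ⊓ (∀r.C ⊓ ¬D)) unsat w.r.t. T
   all branches close; clash {C, ¬C} at an ∃-successor
2. Hence (∃r.¬D ⊓ E) ⊑ (∃r.¬C ⊔ D): entailed.

Yes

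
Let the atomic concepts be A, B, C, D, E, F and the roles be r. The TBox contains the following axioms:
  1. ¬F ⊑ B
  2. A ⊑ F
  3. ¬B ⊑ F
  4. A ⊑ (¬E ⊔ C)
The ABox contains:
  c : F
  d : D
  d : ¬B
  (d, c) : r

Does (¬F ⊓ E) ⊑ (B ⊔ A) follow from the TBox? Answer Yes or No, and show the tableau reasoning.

Yes

1. (¬F ⊓ E) ⊑ (B ⊔ A)  ⇔  ((¬F ⊓ E) ⊓ (¬B ⊓ ¬A)) unsat w.r.t. T
   all branches close; clash {F, ¬F} at x₀
2. Hence (¬F ⊓ E) ⊑ (B ⊔ A): entailed.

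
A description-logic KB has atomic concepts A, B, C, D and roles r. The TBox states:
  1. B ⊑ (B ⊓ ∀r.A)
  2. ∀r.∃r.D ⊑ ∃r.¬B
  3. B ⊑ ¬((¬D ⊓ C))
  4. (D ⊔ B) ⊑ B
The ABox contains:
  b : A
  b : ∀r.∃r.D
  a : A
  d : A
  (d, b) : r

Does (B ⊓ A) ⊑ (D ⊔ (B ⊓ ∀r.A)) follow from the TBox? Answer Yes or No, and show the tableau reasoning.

1. (B ⊓ A) ⊑ (D ⊔ (B ⊓ ∀r.A))  ⇔  ((B ⊓ A) ⊓ (¬D ⊓ (¬B ⊔ ∃r.¬A))) unsat w.r.t. T
   all branches close; clash {A, ¬A} at an ∃-successor
2. Hence (B ⊓ A) ⊑ (D ⊔ (B ⊓ ∀r.A)): entailed.

Yes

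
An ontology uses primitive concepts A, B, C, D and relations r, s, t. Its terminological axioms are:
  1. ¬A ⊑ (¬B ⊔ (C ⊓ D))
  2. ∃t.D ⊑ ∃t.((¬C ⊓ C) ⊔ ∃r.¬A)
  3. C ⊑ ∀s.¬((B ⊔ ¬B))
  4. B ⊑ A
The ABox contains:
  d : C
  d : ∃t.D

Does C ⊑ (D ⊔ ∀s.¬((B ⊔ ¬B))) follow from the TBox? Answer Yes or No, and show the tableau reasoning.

1. C ⊑ (D ⊔ ∀s.¬((B ⊔ ¬B)))  ⇔  (C ⊓ (¬D ⊓ ∃s.(B ⊔ ¬B))) unsat w.r.t. T
   all branches close; clash {B, ¬B} at an ∃-successor
2. Hence C ⊑ (D ⊔ ∀s.¬((B ⊔ ¬B))): entailed.

Yes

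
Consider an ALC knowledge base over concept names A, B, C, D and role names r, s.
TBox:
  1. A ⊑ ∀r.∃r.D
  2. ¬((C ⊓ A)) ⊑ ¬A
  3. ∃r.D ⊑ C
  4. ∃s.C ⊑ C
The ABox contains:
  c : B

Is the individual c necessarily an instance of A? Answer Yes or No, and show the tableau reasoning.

No

1. c : A?  L(c) = {B} ∪ {¬A}
   open: L(c) ⊇ {B, ¬A, ∀r.¬D, ∀s.¬C} — c ∉ A possible
2. Hence c : A: not entailed.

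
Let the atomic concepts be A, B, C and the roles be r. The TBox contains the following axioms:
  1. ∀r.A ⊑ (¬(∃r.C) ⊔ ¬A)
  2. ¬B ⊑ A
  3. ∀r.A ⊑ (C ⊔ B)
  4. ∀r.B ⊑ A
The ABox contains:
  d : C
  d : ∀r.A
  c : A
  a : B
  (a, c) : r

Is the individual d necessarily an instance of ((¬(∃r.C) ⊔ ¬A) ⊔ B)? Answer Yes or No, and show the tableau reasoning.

Yes

1. d : ((¬(∃r.C) ⊔ ¬A) ⊔ B)?  L(d) = {C, ∀r.A} ∪ {((∃r.C ⊓ A) ⊓ ¬B)}
   clash {A, ¬A} at d — d ∈ ((¬(∃r.C) ⊔ ¬A) ⊔ B)
2. Hence d : ((¬(∃r.C) ⊔ ¬A) ⊔ B): entailed.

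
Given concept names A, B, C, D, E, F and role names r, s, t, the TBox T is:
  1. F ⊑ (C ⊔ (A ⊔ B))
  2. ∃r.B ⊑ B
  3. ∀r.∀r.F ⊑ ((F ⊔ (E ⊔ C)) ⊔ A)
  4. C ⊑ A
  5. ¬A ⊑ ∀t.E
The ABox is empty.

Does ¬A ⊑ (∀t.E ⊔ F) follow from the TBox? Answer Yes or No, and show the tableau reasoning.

Yes

1. ¬A ⊑ (∀t.E ⊔ F)  ⇔  (¬A ⊓ (∃t.¬E ⊓ ¬F)) unsat w.r.t. T
   all branches close; clash {A, ¬A} at x₀
2. Hence ¬A ⊑ (∀t.E ⊔ F): entailed.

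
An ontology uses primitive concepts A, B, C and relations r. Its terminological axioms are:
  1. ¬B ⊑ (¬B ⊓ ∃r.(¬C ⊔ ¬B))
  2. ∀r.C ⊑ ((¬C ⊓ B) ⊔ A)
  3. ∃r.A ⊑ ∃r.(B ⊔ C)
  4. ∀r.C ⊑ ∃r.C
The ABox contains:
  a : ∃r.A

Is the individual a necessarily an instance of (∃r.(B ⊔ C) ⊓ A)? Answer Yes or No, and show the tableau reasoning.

1. a : (∃r.(B ⊔ C) ⊓ A)?  L(a) = {∃r.A} ∪ {(∀r.(¬B ⊓ ¬C) ⊔ ¬A)}
   apply at a: ∃r.A⊑∃r.(B ⊔ C)
   open: L(a) ⊇ {B, ¬A, ∃r.(B ⊔ C), ∃r.A, ∃r.¬C} (+ ∃-successors) — a ∉ (∃r.(B ⊔ C) ⊓ A) possible
2. Hence a : (∃r.(B ⊔ C) ⊓ A): not entailed.

No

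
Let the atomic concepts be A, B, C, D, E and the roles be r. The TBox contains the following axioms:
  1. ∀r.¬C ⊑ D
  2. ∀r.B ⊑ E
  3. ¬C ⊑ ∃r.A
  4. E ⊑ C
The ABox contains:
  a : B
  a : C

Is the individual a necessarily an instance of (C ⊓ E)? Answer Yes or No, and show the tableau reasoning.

1. a : (C ⊓ E)?  L(a) = {B, C} ∪ {(¬C ⊔ ¬E)}
   open: L(a) ⊇ {B, C, ¬E, ∃r.C, ∃r.¬B} (+ ∃-successors) — a ∉ (C ⊓ E) possible
2. Hence a : (C ⊓ E): not entailed.

No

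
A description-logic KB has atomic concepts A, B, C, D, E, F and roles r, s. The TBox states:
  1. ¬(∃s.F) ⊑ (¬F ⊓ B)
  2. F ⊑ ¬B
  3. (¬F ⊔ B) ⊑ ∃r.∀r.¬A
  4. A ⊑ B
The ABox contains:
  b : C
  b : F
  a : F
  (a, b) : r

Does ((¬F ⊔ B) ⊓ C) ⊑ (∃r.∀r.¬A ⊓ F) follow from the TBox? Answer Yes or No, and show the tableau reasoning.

No

1. ((¬F ⊔ B) ⊓ C) ⊑ (∃r.∀r.¬A ⊓ F)  ⇔  (((¬F ⊔ B) ⊓ C) ⊓ (∀r.∃r.A ⊔ ¬F)) unsat w.r.t. T
   apply at x₀: (¬F ⊔ B)⊑∃r.∀r.¬A
   open: L(x₀) ⊇ {C, ¬A, ¬F, ∃r.∀r.¬A, ∃s.F} (+ ∃-successors)
2. Hence ((¬F ⊔ B) ⊓ C) ⊑ (∃r.∀r.¬A ⊓ F): not entailed.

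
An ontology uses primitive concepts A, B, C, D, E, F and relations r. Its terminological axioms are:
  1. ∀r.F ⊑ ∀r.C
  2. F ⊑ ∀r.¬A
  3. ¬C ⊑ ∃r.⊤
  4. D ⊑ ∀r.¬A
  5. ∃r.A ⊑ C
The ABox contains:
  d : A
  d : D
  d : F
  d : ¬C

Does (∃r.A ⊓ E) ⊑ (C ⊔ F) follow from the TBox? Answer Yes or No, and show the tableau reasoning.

1. (∃r.A ⊓ E) ⊑ (C ⊔ F)  ⇔  ((∃r.A ⊓ E) ⊓ (¬C ⊓ ¬F)) unsat w.r.t. T
   all branches close; clash {A, ¬A} at an ∃-successor
2. Hence (∃r.A ⊓ E) ⊑ (C ⊔ F): entailed.

Yes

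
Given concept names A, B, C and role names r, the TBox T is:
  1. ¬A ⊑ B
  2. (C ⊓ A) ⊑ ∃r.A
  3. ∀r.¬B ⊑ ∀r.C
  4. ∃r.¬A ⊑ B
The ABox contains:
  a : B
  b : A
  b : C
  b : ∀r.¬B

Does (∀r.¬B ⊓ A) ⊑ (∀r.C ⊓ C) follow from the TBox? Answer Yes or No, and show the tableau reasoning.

1. (∀r.¬B ⊓ A) ⊑ (∀r.C ⊓ C)  ⇔  ((∀r.¬B ⊓ A) ⊓ (∃r.¬C ⊔ ¬C)) unsat w.r.t. T
   apply at x₀: ∀r.¬B⊑∀r.C
   open: L(x₀) ⊇ {A, ¬C, ∀r.A, ∀r.C, ∀r.¬B}
2. Hence (∀r.¬B ⊓ A) ⊑ (∀r.C ⊓ C): not entailed.

No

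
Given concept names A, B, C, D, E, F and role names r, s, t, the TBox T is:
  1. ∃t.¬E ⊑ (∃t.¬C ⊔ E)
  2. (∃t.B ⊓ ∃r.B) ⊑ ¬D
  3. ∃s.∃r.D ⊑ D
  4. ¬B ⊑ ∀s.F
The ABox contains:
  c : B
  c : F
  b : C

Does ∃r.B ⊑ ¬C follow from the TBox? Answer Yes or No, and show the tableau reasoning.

No

1. ∃r.B ⊑ ¬C  ⇔  (∃r.B ⊓ C) unsat w.r.t. T
   open: L(x₀) ⊇ {B, C, ∀s.∀r.¬D, ∀t.E, ∀t.¬B, …} (+ ∃-successors)
2. Hence ∃r.B ⊑ ¬C: not entailed.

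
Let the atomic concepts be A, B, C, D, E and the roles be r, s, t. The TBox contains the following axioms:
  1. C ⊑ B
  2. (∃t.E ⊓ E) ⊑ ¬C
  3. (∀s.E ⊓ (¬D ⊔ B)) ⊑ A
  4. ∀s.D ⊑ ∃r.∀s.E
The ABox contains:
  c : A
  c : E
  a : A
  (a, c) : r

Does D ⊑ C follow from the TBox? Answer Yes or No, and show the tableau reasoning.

1. D ⊑ C  ⇔  (D ⊓ ¬C) unsat w.r.t. T
   open: L(x₀) ⊇ {D, ¬C, ∃s.¬D, ∃s.¬E} (+ ∃-successors)
2. Hence D ⊑ C: not entailed.

No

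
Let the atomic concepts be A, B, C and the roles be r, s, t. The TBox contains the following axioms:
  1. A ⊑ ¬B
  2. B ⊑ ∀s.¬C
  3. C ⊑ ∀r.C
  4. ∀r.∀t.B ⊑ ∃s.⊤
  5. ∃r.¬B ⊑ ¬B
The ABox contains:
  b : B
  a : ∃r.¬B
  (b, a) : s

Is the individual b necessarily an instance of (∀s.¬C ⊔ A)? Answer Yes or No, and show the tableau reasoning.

Yes

1. b : (∀s.¬C ⊔ A)?  L(b) = {B} ∪ {(∃s.C ⊓ ¬A)}
   clash {B, ¬B} at b — b ∈ (∀s.¬C ⊔ A)
2. Hence b : (∀s.¬C ⊔ A): entailed.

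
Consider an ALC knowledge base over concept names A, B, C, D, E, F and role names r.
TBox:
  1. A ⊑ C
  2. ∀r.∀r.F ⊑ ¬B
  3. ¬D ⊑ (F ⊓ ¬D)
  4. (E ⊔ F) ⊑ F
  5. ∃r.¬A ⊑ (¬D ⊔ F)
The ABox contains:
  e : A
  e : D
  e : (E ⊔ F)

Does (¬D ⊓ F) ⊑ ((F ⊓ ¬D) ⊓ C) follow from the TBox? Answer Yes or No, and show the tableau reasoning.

1. (¬D ⊓ F) ⊑ ((F ⊓ ¬D) ⊓ C)  ⇔  ((¬D ⊓ F) ⊓ ((¬F ⊔ D) ⊔ ¬C)) unsat w.r.t. T
   apply at x₀: ¬D⊑(F ⊓ ¬D)
   open: L(x₀) ⊇ {F, ¬A, ¬C, ¬D, ∀r.A, …} (+ ∃-successors)
2. Hence (¬D ⊓ F) ⊑ ((F ⊓ ¬D) ⊓ C): not entailed.

No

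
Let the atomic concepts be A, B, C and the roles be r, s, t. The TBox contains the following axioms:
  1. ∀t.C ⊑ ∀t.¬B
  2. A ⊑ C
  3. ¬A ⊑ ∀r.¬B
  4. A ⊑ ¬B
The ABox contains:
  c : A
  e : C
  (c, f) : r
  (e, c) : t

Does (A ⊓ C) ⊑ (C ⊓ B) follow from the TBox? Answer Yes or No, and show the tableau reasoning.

No

1. (A ⊓ C) ⊑ (C ⊓ B)  ⇔  ((A ⊓ C) ⊓ (¬C ⊔ ¬B)) unsat w.r.t. T
   apply at x₀: A⊑¬B
   open: L(x₀) ⊇ {A, C, ¬B, ∃t.¬C} (+ ∃-successors)
2. Hence (A ⊓ C) ⊑ (C ⊓ B): not entailed.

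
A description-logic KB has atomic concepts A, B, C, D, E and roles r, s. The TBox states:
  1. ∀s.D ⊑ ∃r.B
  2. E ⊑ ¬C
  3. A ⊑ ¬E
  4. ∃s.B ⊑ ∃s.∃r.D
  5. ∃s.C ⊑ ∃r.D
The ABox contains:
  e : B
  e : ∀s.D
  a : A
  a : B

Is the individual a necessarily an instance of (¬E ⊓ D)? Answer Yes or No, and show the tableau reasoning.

1. a : (¬E ⊓ D)?  L(a) = {A, B} ∪ {(E ⊔ ¬D)}
   apply at a: A⊑¬E
   open: L(a) ⊇ {A, B, ¬D, ¬E, ∀s.¬B, …} (+ ∃-successors) — a ∉ (¬E ⊓ D) possible
2. Hence a : (¬E ⊓ D): not entailed.

No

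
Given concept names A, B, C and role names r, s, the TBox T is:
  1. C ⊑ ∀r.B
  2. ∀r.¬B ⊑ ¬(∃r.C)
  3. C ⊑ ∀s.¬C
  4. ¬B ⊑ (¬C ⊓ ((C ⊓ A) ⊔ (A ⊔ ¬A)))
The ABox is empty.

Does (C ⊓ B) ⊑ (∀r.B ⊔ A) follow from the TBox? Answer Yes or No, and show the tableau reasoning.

Yes

1. (C ⊓ B) ⊑ (∀r.B ⊔ A)  ⇔  ((C ⊓ B) ⊓ (∃r.¬B ⊓ ¬A)) unsat w.r.t. T
   all branches close; clash {B, ¬B} at an ∃-successor
2. Hence (C ⊓ B) ⊑ (∀r.B ⊔ A): entailed.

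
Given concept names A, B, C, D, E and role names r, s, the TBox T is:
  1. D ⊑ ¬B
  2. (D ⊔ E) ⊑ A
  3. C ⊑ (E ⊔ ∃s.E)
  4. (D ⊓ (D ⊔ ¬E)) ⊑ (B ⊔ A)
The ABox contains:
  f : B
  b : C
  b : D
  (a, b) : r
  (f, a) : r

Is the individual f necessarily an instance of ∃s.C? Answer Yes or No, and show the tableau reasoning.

1. f : ∃s.C?  L(f) = {B} ∪ {∀s.¬C}
   open: L(f) ⊇ {B, ¬C, ¬D, ¬E, ∀s.¬C} — f ∉ ∃s.C possible
2. Hence f : ∃s.C: not entailed.

No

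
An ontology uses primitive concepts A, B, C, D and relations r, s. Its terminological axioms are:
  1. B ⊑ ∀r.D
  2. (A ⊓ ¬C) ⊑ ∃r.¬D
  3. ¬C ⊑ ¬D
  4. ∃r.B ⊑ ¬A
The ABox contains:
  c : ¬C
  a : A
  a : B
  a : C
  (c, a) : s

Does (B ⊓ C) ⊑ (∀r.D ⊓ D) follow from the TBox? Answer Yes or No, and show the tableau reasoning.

No

1. (B ⊓ C) ⊑ (∀r.D ⊓ D)  ⇔  ((B ⊓ C) ⊓ (∃r.¬D ⊔ ¬D)) unsat w.r.t. T
   apply at x₀: B⊑∀r.D
   open: L(x₀) ⊇ {B, C, ¬D, ∀r.D, ∀r.¬B}
2. Hence (B ⊓ C) ⊑ (∀r.D ⊓ D): not entailed.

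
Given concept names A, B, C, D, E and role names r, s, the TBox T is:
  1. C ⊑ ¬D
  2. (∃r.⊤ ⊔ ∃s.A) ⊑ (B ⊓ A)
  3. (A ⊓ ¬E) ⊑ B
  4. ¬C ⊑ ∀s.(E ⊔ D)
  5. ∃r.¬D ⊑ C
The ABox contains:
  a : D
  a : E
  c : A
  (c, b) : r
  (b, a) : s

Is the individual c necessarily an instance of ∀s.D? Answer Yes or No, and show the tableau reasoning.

1. c : ∀s.D?  L(c) = {A} ∪ {∃s.¬D}
   open: L(c) ⊇ {A, B, E, ¬C, ∀r.D, …} (+ ∃-successors) — c ∉ ∀s.D possible
2. Hence c : ∀s.D: not entailed.

No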